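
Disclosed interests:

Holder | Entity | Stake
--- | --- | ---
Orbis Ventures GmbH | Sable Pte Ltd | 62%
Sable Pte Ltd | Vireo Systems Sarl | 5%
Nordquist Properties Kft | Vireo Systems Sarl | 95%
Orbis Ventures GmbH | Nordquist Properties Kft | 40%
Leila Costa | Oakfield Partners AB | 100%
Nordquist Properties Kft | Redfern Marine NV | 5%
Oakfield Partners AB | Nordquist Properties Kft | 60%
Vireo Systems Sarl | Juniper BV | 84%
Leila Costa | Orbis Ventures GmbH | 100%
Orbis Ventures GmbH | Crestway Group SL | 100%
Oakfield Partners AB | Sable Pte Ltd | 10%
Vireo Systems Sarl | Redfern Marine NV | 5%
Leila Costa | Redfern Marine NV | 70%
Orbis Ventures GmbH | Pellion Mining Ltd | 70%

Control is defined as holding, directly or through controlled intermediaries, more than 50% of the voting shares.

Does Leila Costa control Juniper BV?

Leila holds 100% of Orbis, so Leila controls Orbis.
Leila holds 100% of Oakfield, so Leila controls Oakfield.
Orbis and Oakfield together hold 62% + 10% = 72% of Sable, so Leila controls Sable.
Orbis and Oakfield together hold 40% + 60% = 100% of Nordquist, so Leila controls Nordquist.
Sable and Nordquist together hold 5% + 95% = 100% of Vireo, so Leila controls Vireo.
Vireo holds 84% of Juniper, so Leila controls Juniper.

Yes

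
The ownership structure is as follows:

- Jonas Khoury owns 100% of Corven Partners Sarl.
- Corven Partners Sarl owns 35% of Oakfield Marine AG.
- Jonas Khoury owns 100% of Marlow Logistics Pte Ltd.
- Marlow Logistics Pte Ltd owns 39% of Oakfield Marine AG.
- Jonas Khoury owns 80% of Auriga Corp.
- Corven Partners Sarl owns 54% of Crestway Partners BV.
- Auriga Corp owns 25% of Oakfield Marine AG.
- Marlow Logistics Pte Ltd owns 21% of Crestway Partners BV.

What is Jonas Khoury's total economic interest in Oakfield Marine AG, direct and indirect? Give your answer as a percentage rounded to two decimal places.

Jonas reaches Oakfield along 3 paths.
Via Auriga: 80% × 25% = 20%.
Via Corven: 100% × 35% = 35%.
Via Marlow: 100% × 39% = 39%.
Total: 20% + 35% + 39% = 94%.
Rounded: 94.00%.

94.00%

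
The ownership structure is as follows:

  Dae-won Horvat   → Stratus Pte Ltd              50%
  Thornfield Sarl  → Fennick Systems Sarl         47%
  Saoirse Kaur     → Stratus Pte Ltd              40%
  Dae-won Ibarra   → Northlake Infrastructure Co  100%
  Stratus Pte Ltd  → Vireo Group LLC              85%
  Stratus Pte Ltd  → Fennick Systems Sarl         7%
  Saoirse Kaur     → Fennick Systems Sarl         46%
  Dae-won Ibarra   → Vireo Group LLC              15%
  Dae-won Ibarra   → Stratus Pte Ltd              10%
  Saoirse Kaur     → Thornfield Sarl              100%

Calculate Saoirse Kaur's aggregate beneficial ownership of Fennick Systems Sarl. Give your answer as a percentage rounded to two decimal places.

Saoirse reaches Fennick along 3 paths.
Direct stake: 46% = 46%.
Via Thornfield: 100% × 47% = 47%.
Via Stratus: 40% × 7% = 2.8%.
Total: 46% + 47% + 2.8% = 95.8%.
Rounded: 95.80%.

95.80%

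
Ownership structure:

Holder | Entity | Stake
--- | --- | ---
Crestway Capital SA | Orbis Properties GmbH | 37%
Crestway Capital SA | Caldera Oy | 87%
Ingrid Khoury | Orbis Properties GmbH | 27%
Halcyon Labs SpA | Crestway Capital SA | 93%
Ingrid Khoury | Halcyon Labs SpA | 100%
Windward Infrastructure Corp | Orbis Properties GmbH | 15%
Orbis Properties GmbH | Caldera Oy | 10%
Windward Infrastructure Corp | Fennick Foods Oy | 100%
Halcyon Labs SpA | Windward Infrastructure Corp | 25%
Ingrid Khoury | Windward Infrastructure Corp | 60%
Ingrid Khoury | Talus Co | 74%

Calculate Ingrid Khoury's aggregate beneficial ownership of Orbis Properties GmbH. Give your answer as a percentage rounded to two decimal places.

74.16%

Ingrid reaches Orbis along 4 paths.
Via Halcyon → Crestway: 100% × 93% × 37% = 34.41%.
Direct stake: 27% = 27%.
Via Windward: 60% × 15% = 9%.
Via Halcyon → Windward: 100% × 25% × 15% = 3.75%.
Total: 34.41% + 27% + 9% + 3.75% = 74.16%.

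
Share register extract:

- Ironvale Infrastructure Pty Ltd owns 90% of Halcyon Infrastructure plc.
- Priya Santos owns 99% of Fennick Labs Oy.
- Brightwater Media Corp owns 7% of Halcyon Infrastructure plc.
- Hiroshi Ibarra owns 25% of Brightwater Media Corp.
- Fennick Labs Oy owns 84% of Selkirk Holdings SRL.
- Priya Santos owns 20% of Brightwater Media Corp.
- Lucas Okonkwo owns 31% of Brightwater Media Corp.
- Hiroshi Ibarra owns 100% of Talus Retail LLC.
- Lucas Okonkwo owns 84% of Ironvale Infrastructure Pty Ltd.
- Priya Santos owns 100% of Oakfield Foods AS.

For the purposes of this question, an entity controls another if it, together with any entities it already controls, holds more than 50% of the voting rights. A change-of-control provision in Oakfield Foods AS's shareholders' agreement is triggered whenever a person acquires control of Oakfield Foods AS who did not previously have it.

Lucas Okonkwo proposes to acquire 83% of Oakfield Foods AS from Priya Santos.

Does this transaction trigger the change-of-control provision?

Yes

The purchase adds only to Lucas's holdings (Priya's stake shrinks), so Lucas is the only person who could newly come to control Oakfield.
Lucas holds 84% of Ironvale, so Lucas controls Ironvale.
Ironvale holds 90% of Halcyon, so Lucas controls Halcyon.
Neither Lucas nor any entity Lucas controls holds any voting interest in Oakfield.
So before the transaction, Lucas does not control Oakfield.
After the purchase, Lucas holds 83% of Oakfield directly, and Priya's stake falls to 17%.
Lucas holds 83% of Oakfield, so Lucas controls Oakfield.
Lucas did not control Oakfield before and does after, so the clause is triggered.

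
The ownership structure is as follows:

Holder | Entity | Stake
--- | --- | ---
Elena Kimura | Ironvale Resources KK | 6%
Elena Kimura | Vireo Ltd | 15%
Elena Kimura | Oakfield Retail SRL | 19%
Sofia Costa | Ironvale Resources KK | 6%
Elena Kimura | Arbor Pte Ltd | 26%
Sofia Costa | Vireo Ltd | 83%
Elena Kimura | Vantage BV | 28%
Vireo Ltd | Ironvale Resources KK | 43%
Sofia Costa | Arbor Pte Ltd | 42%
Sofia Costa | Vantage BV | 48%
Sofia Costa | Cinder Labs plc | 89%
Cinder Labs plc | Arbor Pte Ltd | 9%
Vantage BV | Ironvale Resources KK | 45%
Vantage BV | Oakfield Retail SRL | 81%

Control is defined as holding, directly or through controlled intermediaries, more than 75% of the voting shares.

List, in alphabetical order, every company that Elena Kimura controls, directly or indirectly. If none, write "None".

None

Elena's largest direct stake is 28% in Vantage, which does not meet the threshold.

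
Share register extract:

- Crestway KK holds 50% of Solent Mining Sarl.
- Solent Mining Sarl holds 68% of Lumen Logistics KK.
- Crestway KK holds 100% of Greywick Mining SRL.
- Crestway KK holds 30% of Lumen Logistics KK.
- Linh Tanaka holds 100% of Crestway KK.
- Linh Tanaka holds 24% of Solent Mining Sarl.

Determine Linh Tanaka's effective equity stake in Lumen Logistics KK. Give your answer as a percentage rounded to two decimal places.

Linh reaches Lumen along 3 paths.
Via Crestway: 100% × 30% = 30%.
Via Solent: 24% × 68% = 16.32%.
Via Crestway → Solent: 100% × 50% × 68% = 34%.
Total: 30% + 16.32% + 34% = 80.32%.

80.32%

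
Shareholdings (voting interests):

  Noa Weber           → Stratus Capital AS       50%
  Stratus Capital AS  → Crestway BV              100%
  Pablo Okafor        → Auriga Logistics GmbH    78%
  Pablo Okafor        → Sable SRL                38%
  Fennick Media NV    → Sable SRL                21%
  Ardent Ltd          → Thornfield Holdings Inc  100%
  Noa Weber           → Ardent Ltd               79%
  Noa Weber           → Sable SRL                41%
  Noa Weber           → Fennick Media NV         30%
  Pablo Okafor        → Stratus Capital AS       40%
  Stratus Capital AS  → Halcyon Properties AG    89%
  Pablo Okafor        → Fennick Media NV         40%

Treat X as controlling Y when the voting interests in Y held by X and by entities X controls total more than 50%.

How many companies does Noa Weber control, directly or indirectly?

Noa holds 79% of Ardent, so Noa controls Ardent.
Ardent holds 100% of Thornfield, so Noa controls Thornfield.
No other company's threshold is met.
Noa controls 2 companies.

2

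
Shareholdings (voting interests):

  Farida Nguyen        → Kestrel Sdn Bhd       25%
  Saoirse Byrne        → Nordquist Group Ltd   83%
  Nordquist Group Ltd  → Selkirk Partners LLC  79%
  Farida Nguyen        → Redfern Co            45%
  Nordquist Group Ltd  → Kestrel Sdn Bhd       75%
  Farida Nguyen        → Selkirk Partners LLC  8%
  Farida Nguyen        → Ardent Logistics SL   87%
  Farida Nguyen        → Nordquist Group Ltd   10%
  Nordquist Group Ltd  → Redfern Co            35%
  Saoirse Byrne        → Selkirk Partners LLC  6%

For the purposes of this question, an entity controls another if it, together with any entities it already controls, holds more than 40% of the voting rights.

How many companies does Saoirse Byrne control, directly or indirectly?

3

Saoirse holds 83% of Nordquist, so Saoirse controls Nordquist.
Saoirse and Nordquist together hold 6% + 79% = 85% of Selkirk, so Saoirse controls Selkirk.
Nordquist holds 75% of Kestrel, so Saoirse controls Kestrel.
No other company's threshold is met.
Saoirse controls 3 companies.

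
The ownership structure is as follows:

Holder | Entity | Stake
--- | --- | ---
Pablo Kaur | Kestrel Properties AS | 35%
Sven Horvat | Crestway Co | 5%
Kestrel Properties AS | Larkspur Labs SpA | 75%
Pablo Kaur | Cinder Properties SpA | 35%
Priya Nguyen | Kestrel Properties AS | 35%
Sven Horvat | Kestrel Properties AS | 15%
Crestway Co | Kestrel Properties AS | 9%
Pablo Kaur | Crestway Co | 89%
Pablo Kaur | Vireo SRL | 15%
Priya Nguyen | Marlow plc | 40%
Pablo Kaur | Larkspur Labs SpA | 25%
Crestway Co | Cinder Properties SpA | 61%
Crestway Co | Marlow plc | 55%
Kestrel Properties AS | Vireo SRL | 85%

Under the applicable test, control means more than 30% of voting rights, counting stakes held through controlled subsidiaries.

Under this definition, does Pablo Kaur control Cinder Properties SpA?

Yes

Pablo holds 89% of Crestway, so Pablo controls Crestway.
Crestway and Pablo together hold 61% + 35% = 96% of Cinder, so Pablo controls Cinder.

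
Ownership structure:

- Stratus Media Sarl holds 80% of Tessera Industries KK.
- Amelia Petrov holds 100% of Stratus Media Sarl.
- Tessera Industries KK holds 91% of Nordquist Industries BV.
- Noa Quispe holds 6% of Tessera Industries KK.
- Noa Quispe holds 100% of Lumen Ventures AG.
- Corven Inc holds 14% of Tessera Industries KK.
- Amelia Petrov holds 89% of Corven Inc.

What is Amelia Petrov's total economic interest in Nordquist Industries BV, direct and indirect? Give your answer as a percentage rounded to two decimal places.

84.14%

Amelia reaches Nordquist along 2 paths.
Via Corven → Tessera: 89% × 14% × 91% = 11.3386%.
Via Stratus → Tessera: 100% × 80% × 91% = 72.8%.
Total: 11.3386% + 72.8% = 84.1386%.
Rounded: 84.14%.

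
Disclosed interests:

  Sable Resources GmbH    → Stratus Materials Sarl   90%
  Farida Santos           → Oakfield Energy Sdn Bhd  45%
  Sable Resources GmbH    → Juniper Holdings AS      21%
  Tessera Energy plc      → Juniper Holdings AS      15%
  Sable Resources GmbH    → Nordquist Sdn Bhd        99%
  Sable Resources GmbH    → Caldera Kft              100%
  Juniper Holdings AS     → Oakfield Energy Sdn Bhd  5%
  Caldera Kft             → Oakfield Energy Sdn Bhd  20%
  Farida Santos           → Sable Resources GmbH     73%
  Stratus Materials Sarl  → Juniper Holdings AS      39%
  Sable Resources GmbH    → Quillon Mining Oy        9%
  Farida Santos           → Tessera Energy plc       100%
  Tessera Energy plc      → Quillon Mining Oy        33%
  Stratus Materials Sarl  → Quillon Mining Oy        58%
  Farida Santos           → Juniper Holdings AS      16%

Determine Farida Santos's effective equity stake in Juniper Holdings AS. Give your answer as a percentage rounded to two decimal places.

Farida reaches Juniper along 4 paths.
Via Tessera: 100% × 15% = 15%.
Via Sable → Stratus: 73% × 90% × 39% = 25.623%.
Via Sable: 73% × 21% = 15.33%.
Direct stake: 16% = 16%.
Total: 15% + 25.623% + 15.33% + 16% = 71.953%.
Rounded: 71.95%.

71.95%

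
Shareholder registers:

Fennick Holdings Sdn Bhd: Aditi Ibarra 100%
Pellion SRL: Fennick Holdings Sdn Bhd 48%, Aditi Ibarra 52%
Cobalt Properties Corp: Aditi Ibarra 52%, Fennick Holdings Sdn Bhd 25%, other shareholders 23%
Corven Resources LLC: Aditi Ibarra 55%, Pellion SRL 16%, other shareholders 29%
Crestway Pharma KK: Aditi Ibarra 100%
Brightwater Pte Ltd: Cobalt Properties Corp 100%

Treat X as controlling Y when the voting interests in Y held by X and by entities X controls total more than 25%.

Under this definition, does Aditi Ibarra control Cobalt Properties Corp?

Aditi holds 100% of Fennick, so Aditi controls Fennick.
Aditi and Fennick together hold 52% + 25% = 77% of Cobalt, so Aditi controls Cobalt.

Yes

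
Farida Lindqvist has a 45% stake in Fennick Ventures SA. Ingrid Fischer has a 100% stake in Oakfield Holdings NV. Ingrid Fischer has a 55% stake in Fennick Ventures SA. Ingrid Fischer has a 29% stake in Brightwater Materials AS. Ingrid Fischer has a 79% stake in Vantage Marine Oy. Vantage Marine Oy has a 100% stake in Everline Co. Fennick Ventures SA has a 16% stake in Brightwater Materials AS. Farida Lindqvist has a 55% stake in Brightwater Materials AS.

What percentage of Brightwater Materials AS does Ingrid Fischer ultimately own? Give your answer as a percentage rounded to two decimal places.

37.80%

Ingrid reaches Brightwater along 2 paths.
Via Fennick: 55% × 16% = 8.8%.
Direct stake: 29% = 29%.
Total: 8.8% + 29% = 37.8%.
Rounded: 37.80%.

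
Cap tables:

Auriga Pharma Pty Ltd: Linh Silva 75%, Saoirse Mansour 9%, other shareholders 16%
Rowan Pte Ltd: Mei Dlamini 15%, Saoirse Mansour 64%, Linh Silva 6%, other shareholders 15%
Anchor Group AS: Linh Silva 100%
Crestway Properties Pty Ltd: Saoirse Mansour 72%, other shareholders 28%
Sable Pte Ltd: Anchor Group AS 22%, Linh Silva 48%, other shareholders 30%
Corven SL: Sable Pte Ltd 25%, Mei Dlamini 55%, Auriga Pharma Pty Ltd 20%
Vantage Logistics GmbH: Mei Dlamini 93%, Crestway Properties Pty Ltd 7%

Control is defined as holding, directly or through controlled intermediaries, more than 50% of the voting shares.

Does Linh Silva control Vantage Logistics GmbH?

Linh holds 75% of Auriga, so Linh controls Auriga.
Linh holds 100% of Anchor, so Linh controls Anchor.
Anchor and Linh together hold 22% + 48% = 70% of Sable, so Linh controls Sable.
Neither Linh nor any entity Linh controls holds any voting interest in Vantage.
So Linh does not control Vantage.

No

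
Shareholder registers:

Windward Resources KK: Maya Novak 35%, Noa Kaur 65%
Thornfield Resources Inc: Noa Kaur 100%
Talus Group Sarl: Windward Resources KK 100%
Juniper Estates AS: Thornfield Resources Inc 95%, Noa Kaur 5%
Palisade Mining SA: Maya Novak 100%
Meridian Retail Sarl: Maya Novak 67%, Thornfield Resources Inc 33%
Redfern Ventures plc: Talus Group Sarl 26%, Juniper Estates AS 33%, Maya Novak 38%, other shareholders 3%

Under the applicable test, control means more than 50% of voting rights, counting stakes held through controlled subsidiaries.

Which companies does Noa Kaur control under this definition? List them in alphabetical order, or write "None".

Juniper Estates AS, Redfern Ventures plc, Talus Group Sarl, Thornfield Resources Inc, Windward Resources KK

Noa holds 65% of Windward, so Noa controls Windward.
Noa holds 100% of Thornfield, so Noa controls Thornfield.
Windward holds 100% of Talus, so Noa controls Talus.
Thornfield and Noa together hold 95% + 5% = 100% of Juniper, so Noa controls Juniper.
Talus and Juniper together hold 26% + 33% = 59% of Redfern, so Noa controls Redfern.
No other company's threshold is met.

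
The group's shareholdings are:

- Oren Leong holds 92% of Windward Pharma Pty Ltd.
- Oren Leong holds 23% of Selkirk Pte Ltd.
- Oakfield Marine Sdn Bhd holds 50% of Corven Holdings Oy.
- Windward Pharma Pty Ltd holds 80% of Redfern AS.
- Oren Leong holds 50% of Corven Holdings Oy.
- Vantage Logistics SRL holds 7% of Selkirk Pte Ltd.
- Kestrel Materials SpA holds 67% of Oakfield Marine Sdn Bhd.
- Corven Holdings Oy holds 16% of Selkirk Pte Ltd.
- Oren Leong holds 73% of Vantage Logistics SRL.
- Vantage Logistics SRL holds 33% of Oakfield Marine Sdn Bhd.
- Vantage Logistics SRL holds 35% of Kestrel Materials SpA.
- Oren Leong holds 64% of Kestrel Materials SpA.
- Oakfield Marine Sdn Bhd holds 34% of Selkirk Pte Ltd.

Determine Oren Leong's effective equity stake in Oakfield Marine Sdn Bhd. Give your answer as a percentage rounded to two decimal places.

Oren reaches Oakfield along 3 paths.
Via Kestrel: 64% × 67% = 42.88%.
Via Vantage → Kestrel: 73% × 35% × 67% = 17.1185%.
Via Vantage: 73% × 33% = 24.09%.
Total: 42.88% + 17.1185% + 24.09% = 84.0885%.
Rounded: 84.09%.

84.09%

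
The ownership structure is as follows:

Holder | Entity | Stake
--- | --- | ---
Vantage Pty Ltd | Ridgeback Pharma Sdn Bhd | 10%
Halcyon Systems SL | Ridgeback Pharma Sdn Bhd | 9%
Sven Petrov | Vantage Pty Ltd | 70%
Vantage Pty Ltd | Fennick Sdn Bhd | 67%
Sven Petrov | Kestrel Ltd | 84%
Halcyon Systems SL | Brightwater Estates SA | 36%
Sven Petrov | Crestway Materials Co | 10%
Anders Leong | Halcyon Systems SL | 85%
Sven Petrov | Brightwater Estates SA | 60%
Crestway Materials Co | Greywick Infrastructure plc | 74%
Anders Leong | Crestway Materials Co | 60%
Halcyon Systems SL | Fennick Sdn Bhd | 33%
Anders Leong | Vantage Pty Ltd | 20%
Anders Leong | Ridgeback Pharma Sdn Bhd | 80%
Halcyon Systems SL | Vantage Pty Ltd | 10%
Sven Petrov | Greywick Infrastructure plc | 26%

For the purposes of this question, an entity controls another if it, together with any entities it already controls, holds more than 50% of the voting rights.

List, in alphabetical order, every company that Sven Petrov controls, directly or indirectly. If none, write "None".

Brightwater Estates SA, Fennick Sdn Bhd, Kestrel Ltd, Vantage Pty Ltd

Sven holds 70% of Vantage, so Sven controls Vantage.
Sven holds 84% of Kestrel, so Sven controls Kestrel.
Sven holds 60% of Brightwater, so Sven controls Brightwater.
Vantage holds 67% of Fennick, so Sven controls Fennick.
No other company's threshold is met.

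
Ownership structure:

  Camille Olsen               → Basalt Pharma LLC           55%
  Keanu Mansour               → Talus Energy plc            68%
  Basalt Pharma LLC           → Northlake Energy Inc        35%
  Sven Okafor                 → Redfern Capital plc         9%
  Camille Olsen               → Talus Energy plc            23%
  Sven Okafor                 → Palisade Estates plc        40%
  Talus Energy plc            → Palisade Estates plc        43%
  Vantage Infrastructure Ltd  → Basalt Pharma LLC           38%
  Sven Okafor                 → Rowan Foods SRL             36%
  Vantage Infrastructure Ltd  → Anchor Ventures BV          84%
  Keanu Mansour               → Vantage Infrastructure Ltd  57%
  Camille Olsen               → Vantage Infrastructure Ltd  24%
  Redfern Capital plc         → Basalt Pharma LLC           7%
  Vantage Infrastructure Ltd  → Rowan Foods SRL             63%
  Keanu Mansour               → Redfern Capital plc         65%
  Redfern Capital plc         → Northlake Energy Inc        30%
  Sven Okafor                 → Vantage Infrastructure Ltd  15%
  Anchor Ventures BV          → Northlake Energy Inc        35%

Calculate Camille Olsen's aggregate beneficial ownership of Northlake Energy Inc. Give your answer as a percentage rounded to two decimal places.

29.50%

Camille reaches Northlake along 3 paths.
Via Vantage → Anchor: 24% × 84% × 35% = 7.056%.
Via Basalt: 55% × 35% = 19.25%.
Via Vantage → Basalt: 24% × 38% × 35% = 3.192%.
Total: 7.056% + 19.25% + 3.192% = 29.498%.
Rounded: 29.50%.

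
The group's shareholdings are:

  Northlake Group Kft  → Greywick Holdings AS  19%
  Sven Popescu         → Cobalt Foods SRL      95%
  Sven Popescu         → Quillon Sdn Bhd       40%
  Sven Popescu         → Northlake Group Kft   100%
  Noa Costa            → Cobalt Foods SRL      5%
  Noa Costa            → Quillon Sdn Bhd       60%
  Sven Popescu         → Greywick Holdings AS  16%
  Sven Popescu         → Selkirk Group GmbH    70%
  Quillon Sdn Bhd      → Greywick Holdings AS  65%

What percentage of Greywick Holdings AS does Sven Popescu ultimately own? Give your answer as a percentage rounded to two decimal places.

Sven reaches Greywick along 3 paths.
Via Quillon: 40% × 65% = 26%.
Via Northlake: 100% × 19% = 19%.
Direct stake: 16% = 16%.
Total: 26% + 19% + 16% = 61%.
Rounded: 61.00%.

61.00%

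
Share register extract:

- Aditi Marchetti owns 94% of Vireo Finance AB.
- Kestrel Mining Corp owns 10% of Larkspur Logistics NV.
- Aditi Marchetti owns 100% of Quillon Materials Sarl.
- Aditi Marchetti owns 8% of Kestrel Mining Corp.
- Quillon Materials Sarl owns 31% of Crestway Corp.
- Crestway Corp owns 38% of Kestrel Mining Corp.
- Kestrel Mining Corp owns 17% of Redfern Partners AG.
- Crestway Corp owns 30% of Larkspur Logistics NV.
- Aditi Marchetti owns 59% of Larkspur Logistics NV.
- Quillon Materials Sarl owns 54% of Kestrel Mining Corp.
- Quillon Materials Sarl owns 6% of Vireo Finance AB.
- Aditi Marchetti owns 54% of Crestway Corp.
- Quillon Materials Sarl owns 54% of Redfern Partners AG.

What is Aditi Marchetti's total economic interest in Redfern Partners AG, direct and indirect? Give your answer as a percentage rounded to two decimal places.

Aditi reaches Redfern along 5 paths.
Via Quillon: 100% × 54% = 54%.
Via Kestrel: 8% × 17% = 1.36%.
Via Quillon → Crestway → Kestrel: 100% × 31% × 38% × 17% = 2.0026%.
Via Crestway → Kestrel: 54% × 38% × 17% = 3.4884%.
Via Quillon → Kestrel: 100% × 54% × 17% = 9.18%.
Total: 54% + 1.36% + 2.0026% + 3.4884% + 9.18% = 70.031%.
Rounded: 70.03%.

70.03%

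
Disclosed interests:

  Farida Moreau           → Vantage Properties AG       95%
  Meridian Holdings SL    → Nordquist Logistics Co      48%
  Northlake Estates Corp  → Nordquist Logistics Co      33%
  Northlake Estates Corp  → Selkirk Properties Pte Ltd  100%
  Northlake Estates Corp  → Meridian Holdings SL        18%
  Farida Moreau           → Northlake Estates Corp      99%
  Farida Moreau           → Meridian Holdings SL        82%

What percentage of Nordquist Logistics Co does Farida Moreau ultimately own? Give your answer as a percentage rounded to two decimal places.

80.58%

Farida reaches Nordquist along 3 paths.
Via Northlake: 99% × 33% = 32.67%.
Via Northlake → Meridian: 99% × 18% × 48% = 8.5536%.
Via Meridian: 82% × 48% = 39.36%.
Total: 32.67% + 8.5536% + 39.36% = 80.5836%.
Rounded: 80.58%.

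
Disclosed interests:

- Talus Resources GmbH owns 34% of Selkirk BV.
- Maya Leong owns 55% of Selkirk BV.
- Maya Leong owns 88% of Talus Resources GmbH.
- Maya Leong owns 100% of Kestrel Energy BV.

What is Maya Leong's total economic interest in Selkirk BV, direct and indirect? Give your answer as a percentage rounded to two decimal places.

Maya reaches Selkirk along 2 paths.
Direct stake: 55% = 55%.
Via Talus: 88% × 34% = 29.92%.
Total: 55% + 29.92% = 84.92%.

84.92%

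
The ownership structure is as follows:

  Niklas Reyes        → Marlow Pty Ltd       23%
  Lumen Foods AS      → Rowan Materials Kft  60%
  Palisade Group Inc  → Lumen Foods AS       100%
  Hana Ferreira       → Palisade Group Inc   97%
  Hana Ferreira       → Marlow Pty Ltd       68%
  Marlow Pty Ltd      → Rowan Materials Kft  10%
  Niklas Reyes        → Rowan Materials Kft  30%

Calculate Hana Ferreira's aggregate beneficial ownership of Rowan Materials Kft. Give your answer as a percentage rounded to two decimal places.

65.00%

Hana reaches Rowan along 2 paths.
Via Marlow: 68% × 10% = 6.8%.
Via Palisade → Lumen: 97% × 100% × 60% = 58.2%.
Total: 6.8% + 58.2% = 65%.
Rounded: 65.00%.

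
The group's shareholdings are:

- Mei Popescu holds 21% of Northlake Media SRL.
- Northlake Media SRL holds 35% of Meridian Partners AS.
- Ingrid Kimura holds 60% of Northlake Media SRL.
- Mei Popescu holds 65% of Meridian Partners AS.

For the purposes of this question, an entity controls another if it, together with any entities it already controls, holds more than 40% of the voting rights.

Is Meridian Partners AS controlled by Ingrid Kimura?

No

Ingrid holds 60% of Northlake, so Ingrid controls Northlake.
In Meridian, Ingrid's side holds only 35%, not > 40%.
So Ingrid does not control Meridian.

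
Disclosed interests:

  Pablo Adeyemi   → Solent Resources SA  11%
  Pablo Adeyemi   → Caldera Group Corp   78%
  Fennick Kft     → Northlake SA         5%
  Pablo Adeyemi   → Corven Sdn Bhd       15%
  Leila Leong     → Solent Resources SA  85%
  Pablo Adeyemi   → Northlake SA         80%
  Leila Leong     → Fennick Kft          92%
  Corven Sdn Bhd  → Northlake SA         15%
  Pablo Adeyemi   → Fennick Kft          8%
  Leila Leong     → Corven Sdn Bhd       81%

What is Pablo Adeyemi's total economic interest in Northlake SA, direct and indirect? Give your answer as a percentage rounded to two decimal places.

Pablo reaches Northlake along 3 paths.
Via Corven: 15% × 15% = 2.25%.
Direct stake: 80% = 80%.
Via Fennick: 8% × 5% = 0.4%.
Total: 2.25% + 80% + 0.4% = 82.65%.

82.65%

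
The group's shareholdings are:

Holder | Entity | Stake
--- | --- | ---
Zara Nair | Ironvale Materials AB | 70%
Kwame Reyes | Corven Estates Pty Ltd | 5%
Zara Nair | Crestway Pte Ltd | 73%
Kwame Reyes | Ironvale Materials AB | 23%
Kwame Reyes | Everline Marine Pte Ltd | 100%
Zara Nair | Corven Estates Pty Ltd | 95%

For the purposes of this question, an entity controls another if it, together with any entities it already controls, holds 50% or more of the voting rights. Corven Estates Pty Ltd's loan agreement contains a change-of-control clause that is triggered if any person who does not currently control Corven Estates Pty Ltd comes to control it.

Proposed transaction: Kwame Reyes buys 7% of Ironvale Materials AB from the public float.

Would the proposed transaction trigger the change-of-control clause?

The purchase changes only Kwame's holdings, so Kwame is the only person who could newly come to control Corven.
Kwame holds 100% of Everline, so Kwame controls Everline.
In Corven, Kwame's side holds only 5%, not ≥ 50%.
So before the transaction, Kwame does not control Corven.
After the purchase, Kwame's direct stake in Ironvale rises to 23% + 7% = 30%.
Kwame's side now holds 30% of Ironvale, not ≥ 50%, so Kwame still does not control Ironvale.
After the transaction, Kwame's side holds 5% of Corven, not ≥ 50%, so Kwame still does not control Corven.
No new person acquires control, so the clause is not triggered.

No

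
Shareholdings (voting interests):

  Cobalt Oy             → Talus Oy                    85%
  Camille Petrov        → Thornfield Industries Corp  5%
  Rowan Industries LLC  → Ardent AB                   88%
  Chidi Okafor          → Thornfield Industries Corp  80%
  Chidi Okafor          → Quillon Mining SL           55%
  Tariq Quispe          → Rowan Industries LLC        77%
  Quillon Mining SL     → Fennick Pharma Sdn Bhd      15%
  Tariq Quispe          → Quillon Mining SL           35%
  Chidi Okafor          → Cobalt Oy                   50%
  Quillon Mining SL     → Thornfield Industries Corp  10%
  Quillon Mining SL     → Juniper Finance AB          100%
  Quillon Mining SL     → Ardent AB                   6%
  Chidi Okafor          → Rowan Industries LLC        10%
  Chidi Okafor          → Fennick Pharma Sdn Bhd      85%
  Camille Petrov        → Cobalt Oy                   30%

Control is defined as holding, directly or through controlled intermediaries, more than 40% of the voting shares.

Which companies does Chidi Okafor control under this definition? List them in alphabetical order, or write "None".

Cobalt Oy, Fennick Pharma Sdn Bhd, Juniper Finance AB, Quillon Mining SL, Talus Oy, Thornfield Industries Corp

Chidi holds 50% of Cobalt, so Chidi controls Cobalt.
Chidi holds 55% of Quillon, so Chidi controls Quillon.
Cobalt holds 85% of Talus, so Chidi controls Talus.
Quillon holds 100% of Juniper, so Chidi controls Juniper.
Chidi and Quillon together hold 85% + 15% = 100% of Fennick, so Chidi controls Fennick.
Chidi and Quillon together hold 80% + 10% = 90% of Thornfield, so Chidi controls Thornfield.
No other company's threshold is met.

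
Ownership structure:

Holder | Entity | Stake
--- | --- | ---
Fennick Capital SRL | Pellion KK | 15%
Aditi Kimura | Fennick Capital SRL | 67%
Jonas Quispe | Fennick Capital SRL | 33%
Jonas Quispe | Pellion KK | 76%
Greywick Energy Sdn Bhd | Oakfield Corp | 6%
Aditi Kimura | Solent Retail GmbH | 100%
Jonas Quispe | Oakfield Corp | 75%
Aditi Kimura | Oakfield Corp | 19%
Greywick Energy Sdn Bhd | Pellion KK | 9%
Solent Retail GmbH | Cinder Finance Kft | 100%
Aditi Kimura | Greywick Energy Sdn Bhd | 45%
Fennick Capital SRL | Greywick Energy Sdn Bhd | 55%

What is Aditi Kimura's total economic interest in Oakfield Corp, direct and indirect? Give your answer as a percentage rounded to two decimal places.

Aditi reaches Oakfield along 3 paths.
Direct stake: 19% = 19%.
Via Fennick → Greywick: 67% × 55% × 6% = 2.211%.
Via Greywick: 45% × 6% = 2.7%.
Total: 19% + 2.211% + 2.7% = 23.911%.
Rounded: 23.91%.

23.91%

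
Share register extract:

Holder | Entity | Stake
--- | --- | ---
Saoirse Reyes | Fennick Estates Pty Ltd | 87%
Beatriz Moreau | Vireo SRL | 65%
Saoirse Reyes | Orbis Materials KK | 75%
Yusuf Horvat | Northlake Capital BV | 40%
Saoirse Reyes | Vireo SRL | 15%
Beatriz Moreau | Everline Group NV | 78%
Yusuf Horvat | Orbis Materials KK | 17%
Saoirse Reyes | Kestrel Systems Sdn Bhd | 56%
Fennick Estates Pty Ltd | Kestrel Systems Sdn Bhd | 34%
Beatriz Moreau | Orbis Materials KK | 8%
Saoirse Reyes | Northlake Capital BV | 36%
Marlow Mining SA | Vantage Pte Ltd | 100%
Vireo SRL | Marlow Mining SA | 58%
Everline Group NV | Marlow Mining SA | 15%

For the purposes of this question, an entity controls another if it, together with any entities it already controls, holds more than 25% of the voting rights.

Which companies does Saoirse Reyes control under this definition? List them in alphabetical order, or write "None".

Fennick Estates Pty Ltd, Kestrel Systems Sdn Bhd, Northlake Capital BV, Orbis Materials KK

Saoirse holds 75% of Orbis, so Saoirse controls Orbis.
Saoirse holds 87% of Fennick, so Saoirse controls Fennick.
Fennick and Saoirse together hold 34% + 56% = 90% of Kestrel, so Saoirse controls Kestrel.
Saoirse holds 36% of Northlake, so Saoirse controls Northlake.
No other company's threshold is met.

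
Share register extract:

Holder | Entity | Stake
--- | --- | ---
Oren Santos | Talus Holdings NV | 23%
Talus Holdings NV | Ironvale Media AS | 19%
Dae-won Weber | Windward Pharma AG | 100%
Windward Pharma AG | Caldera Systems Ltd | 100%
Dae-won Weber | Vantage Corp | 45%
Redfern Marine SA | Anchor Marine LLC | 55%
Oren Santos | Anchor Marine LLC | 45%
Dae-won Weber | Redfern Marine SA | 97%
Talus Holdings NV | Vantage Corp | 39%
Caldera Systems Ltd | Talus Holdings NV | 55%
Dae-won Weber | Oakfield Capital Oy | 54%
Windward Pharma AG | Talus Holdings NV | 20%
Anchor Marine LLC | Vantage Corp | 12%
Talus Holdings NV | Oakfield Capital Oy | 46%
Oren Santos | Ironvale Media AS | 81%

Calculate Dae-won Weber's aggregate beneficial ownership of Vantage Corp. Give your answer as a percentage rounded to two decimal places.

Dae-won reaches Vantage along 4 paths.
Via Windward → Caldera → Talus: 100% × 100% × 55% × 39% = 21.45%.
Via Windward → Talus: 100% × 20% × 39% = 7.8%.
Direct stake: 45% = 45%.
Via Redfern → Anchor: 97% × 55% × 12% = 6.402%.
Total: 21.45% + 7.8% + 45% + 6.402% = 80.652%.
Rounded: 80.65%.

80.65%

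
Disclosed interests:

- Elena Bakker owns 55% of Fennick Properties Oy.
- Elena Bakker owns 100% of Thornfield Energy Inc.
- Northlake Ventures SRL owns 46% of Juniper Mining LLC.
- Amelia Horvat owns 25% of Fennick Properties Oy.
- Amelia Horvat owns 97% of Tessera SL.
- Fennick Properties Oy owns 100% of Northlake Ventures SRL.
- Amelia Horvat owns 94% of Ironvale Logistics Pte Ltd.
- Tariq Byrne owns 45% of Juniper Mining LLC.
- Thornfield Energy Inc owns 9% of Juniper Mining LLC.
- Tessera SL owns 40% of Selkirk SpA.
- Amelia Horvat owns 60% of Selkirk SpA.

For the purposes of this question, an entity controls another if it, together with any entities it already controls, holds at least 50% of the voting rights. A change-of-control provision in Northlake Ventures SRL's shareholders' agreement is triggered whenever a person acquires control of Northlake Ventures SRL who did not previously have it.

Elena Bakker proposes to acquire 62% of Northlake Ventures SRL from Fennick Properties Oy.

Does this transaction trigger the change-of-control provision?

The purchase adds only to Elena's holdings (Fennick's stake shrinks), so Elena is the only person who could newly come to control Northlake.
Elena holds 55% of Fennick, so Elena controls Fennick.
Fennick holds 100% of Northlake, so Elena controls Northlake.
So Elena already controls Northlake before the transaction.
After the purchase, Elena holds 62% of Northlake directly, and Fennick's stake falls to 38%.
Elena controlled Northlake already, so this is not a new person acquiring control; every other person's position is unchanged or reduced.
No new person acquires control, so the clause is not triggered.

No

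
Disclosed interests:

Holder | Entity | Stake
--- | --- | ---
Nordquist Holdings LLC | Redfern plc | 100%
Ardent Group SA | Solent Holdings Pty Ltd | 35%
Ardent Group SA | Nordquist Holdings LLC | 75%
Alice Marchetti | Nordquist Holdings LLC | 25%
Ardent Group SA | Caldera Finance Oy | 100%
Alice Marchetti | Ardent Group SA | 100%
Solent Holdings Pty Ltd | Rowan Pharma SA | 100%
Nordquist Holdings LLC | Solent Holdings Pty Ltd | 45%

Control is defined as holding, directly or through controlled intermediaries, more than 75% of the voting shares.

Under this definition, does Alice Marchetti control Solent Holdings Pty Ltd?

Alice holds 100% of Ardent, so Alice controls Ardent.
Alice and Ardent together hold 25% + 75% = 100% of Nordquist, so Alice controls Nordquist.
Ardent and Nordquist together hold 35% + 45% = 80% of Solent, so Alice controls Solent.

Yes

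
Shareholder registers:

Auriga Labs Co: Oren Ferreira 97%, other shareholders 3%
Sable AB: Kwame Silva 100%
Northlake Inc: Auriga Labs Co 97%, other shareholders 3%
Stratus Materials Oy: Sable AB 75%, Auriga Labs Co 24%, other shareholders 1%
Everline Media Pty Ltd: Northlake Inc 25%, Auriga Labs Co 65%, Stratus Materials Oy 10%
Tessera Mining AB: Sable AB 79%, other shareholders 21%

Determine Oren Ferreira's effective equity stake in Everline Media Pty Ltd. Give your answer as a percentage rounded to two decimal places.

Oren reaches Everline along 3 paths.
Via Auriga → Northlake: 97% × 97% × 25% = 23.5225%.
Via Auriga: 97% × 65% = 63.05%.
Via Auriga → Stratus: 97% × 24% × 10% = 2.328%.
Total: 23.5225% + 63.05% + 2.328% = 88.9005%.
Rounded: 88.90%.

88.90%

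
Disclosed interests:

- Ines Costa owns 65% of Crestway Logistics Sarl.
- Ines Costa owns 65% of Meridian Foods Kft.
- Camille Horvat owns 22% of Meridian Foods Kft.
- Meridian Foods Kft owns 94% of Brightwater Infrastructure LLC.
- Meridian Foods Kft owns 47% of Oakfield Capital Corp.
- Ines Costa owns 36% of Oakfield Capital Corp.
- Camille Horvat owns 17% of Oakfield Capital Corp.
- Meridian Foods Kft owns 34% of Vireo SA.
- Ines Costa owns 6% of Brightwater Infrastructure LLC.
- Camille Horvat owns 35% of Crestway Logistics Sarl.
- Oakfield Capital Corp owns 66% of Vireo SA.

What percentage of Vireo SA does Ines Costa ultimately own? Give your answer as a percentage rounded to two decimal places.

66.02%

Ines reaches Vireo along 3 paths.
Via Meridian: 65% × 34% = 22.1%.
Via Meridian → Oakfield: 65% × 47% × 66% = 20.163%.
Via Oakfield: 36% × 66% = 23.76%.
Total: 22.1% + 20.163% + 23.76% = 66.023%.
Rounded: 66.02%.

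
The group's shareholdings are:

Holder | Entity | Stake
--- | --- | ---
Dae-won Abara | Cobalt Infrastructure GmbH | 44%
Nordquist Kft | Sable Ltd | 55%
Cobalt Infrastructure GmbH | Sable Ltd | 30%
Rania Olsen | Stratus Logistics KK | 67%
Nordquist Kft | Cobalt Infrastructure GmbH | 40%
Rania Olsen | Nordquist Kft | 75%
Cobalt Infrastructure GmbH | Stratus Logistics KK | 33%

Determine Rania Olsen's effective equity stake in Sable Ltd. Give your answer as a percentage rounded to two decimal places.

Rania reaches Sable along 2 paths.
Via Nordquist → Cobalt: 75% × 40% × 30% = 9%.
Via Nordquist: 75% × 55% = 41.25%.
Total: 9% + 41.25% = 50.25%.

50.25%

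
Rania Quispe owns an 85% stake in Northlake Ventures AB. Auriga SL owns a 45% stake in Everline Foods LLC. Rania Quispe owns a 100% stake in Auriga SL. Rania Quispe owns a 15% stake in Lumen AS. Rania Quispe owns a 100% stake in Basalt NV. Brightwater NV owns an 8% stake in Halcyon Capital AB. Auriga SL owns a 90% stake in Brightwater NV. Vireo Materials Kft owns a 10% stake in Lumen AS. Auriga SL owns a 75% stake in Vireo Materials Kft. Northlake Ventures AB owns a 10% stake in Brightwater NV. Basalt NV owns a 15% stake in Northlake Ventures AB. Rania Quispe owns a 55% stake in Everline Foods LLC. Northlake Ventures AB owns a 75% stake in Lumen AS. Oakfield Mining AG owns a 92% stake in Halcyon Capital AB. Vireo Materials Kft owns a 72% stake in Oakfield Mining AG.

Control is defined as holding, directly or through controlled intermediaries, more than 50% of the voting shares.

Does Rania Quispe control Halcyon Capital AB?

Rania holds 100% of Auriga, so Rania controls Auriga.
Auriga holds 75% of Vireo, so Rania controls Vireo.
Vireo holds 72% of Oakfield, so Rania controls Oakfield.
Rania holds 100% of Basalt, so Rania controls Basalt.
Basalt and Rania together hold 15% + 85% = 100% of Northlake, so Rania controls Northlake.
Northlake and Auriga together hold 10% + 90% = 100% of Brightwater, so Rania controls Brightwater.
Brightwater and Oakfield together hold 8% + 92% = 100% of Halcyon, so Rania controls Halcyon.

Yes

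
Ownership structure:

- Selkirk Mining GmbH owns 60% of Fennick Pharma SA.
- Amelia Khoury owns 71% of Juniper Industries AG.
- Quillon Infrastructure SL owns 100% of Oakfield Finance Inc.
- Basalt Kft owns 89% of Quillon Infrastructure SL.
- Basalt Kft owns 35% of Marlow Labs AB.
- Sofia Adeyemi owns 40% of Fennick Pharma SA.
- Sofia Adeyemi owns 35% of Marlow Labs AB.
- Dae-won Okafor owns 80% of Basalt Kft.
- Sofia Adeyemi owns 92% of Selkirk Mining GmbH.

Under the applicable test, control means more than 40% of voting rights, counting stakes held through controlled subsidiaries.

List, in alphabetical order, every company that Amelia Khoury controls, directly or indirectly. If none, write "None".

Juniper Industries AG

Amelia holds 71% of Juniper, so Amelia controls Juniper.
No other company's threshold is met.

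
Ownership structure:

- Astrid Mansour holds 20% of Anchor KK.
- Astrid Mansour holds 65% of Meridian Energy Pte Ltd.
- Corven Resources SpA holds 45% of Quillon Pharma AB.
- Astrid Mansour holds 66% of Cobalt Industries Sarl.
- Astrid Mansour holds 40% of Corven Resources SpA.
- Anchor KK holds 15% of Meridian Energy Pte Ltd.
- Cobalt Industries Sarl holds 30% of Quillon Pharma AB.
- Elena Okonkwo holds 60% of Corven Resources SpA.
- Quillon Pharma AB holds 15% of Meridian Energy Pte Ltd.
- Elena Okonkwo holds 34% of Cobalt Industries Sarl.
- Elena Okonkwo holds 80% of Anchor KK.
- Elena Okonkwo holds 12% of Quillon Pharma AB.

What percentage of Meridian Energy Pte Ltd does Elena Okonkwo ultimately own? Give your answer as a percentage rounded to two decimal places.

Elena reaches Meridian along 4 paths.
Via Anchor: 80% × 15% = 12%.
Via Cobalt → Quillon: 34% × 30% × 15% = 1.53%.
Via Corven → Quillon: 60% × 45% × 15% = 4.05%.
Via Quillon: 12% × 15% = 1.8%.
Total: 12% + 1.53% + 4.05% + 1.8% = 19.38%.

19.38%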